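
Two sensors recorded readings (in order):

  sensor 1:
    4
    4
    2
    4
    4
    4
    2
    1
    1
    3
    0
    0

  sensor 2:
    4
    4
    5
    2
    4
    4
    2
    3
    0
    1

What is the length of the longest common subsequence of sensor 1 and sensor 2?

Pick 4 at sensor 1[1]=sensor 2[1] → 4 at sensor 1[2]=sensor 2[2] → 2 at sensor 1[3]=sensor 2[4] → 4 at sensor 1[5]=sensor 2[5] → 4 at sensor 1[6]=sensor 2[6] → 2 at sensor 1[7]=sensor 2[7] → 3 at sensor 1[10]=sensor 2[8] → 0 at sensor 1[11]=sensor 2[9]; all 8 values appear in both, in order. dp[12][10] = 8 confirms this is the maximum.

8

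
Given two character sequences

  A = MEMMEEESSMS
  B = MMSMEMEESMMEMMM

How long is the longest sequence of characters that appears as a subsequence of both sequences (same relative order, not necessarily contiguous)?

8

Match M [1,1], M [3,2], M [4,4], E [5,5], E [6,7], E [7,8], S [8,9], M [10,15] — 8 characters in the same relative order in both. Since dp[11][15] = 8, nothing longer is possible.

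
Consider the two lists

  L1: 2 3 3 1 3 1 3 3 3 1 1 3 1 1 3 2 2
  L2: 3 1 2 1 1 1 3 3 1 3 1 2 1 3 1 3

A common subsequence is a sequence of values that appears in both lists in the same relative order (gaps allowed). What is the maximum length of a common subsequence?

11

Taking 2 [1,3]; then 1 [4,5]; then 1 [6,6]; then 3 [7,7]; then 3 [8,8]; then 3 [9,10]; then 1 [10,11]; then 1 [11,13]; then 3 [12,14]; then 1 [14,15]; then 3 [15,16] gives a common subsequence of length 11. Since dp[17][16] = 11, nothing longer is possible.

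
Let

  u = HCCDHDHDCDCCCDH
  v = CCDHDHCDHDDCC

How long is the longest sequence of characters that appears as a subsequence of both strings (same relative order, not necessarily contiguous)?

Taking C at u[2]=v[1], C at u[3]=v[2], D at u[4]=v[5], H at u[5]=v[6], D at u[6]=v[8], H at u[7]=v[9], D at u[8]=v[10], D at u[10]=v[11], C at u[12]=v[12], C at u[13]=v[13] gives a common subsequence of length 10, and the DP table's final entry dp[15][13] is also 10, so no common subsequence is longer.

10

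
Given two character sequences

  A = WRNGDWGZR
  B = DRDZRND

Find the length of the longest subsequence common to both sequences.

4

Pick R at A[2]=B[2]; then D at A[5]=B[3]; then Z at A[8]=B[4]; then R at A[9]=B[5]; all 4 characters appear in both, in order, and the DP table's final entry dp[9][7] is also 4, so no common subsequence is longer.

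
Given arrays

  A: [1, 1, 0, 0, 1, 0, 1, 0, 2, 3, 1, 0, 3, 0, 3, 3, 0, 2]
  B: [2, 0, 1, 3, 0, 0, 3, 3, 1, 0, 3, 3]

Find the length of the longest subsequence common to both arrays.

Match 0 at A[4]=B[2] → 1 at A[5]=B[3] → 0 at A[6]=B[5] → 0 at A[8]=B[6] → 3 at A[10]=B[8] → 1 at A[11]=B[9] → 0 at A[14]=B[10] → 3 at A[15]=B[11] → 3 at A[16]=B[12] — 9 values in the same relative order in both, and the DP table's final entry dp[18][12] is also 9, so no common subsequence is longer.

9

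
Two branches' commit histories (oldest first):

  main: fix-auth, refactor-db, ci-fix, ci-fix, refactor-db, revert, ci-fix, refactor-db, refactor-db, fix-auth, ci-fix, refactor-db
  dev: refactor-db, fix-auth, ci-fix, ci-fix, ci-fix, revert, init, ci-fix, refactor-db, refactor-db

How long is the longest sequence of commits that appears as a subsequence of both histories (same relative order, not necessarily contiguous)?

One common subsequence of length 7: fix-auth at main[1]=dev[2]; then ci-fix at main[3]=dev[4]; then ci-fix at main[4]=dev[5]; then revert at main[6]=dev[6]; then ci-fix at main[7]=dev[8]; then refactor-db at main[9]=dev[9]; then refactor-db at main[12]=dev[10], and the DP table's final entry dp[12][10] is also 7, so no common subsequence is longer.

7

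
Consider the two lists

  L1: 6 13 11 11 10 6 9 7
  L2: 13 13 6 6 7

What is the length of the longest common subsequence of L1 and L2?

3

Let dp[i][j] be the LCS length of the first i values of L1 and the first j values of L2. dp[i][j] = dp[i-1][j-1]+1 when the i-th and j-th values match, else max(dp[i-1][j], dp[i][j-1]).
    · 13 13  6  6  7
 ·  0  0  0  0  0  0
 6  0  0  0  1  1  1
13  0  1  1  1  1  1
11  0  1  1  1  1  1
11  0  1  1  1  1  1
10  0  1  1  1  1  1
 6  0  1  1  2  2  2
 9  0  1  1  2  2  2
 7  0  1  1  2  2  3
dp[8][5] = 3. One LCS (by backtracking along matches): 6, 6, 7.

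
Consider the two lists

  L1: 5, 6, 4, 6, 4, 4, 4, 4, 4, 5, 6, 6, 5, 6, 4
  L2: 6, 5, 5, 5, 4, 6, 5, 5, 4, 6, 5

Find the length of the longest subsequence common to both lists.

6

One common subsequence of length 6: 5 at L1[1]=L2[4]; then 4 at L1[3]=L2[5]; then 6 at L1[4]=L2[6]; then 4 at L1[9]=L2[9]; then 6 at L1[12]=L2[10]; then 5 at L1[13]=L2[11]. dp[15][11] = 6 confirms this is the maximum.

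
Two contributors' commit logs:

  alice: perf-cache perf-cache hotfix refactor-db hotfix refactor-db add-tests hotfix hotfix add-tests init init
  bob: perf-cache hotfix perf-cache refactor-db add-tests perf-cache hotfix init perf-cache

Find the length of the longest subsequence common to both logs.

Taking perf-cache (alice #1, bob #1), perf-cache (alice #2, bob #3), refactor-db (alice #6, bob #4), add-tests (alice #7, bob #5), hotfix (alice #9, bob #7), init (alice #11, bob #8) gives a common subsequence of length 6. The LCS DP gives dp[12][9] = 6, so this is optimal.

6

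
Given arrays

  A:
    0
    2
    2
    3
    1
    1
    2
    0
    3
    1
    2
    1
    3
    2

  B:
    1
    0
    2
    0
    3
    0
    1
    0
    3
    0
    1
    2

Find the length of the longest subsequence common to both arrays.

8

Taking 0 (A #1, B #2), 2 (A #2, B #3), 3 (A #4, B #5), 1 (A #6, B #7), 0 (A #8, B #8), 3 (A #9, B #9), 1 (A #12, B #11), 2 (A #14, B #12) gives a common subsequence of length 8, and the DP table's final entry dp[14][12] is also 8, so no common subsequence is longer.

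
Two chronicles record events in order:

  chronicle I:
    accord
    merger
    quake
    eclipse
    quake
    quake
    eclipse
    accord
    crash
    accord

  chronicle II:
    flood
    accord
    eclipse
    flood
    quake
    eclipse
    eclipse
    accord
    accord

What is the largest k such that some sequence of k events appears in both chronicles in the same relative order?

Match accord [1,2] → quake [3,5] → eclipse [4,6] → eclipse [7,7] → accord [8,8] → accord [10,9] — 6 events in the same relative order in both. The LCS DP gives dp[10][9] = 6, so this is optimal.

6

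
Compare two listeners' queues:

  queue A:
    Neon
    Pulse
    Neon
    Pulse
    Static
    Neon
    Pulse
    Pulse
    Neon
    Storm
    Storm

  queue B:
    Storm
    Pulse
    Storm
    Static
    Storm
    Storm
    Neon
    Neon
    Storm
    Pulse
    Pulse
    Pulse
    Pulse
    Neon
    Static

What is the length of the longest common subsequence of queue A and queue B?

Match Neon at queue A[1]=queue B[8] → Pulse at queue A[2]=queue B[10] → Pulse at queue A[4]=queue B[11] → Pulse at queue A[7]=queue B[12] → Pulse at queue A[8]=queue B[13] → Neon at queue A[9]=queue B[14] — 6 songs in the same relative order in both. dp[11][15] = 6 confirms this is the maximum.

6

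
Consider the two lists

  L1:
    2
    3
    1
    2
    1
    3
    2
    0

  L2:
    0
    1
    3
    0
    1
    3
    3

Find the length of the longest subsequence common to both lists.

3

Let dp[i][j] be the LCS length of the first i values of L1 and the first j values of L2. dp[i][j] = dp[i-1][j-1]+1 when the i-th and j-th values match, else max(dp[i-1][j], dp[i][j-1]).
    ·  0  1  3  0  1  3  3
 ·  0  0  0  0  0  0  0  0
 2  0  0  0  0  0  0  0  0
 3  0  0  0  1  1  1  1  1
 1  0  0  1  1  1  2  2  2
 2  0  0  1  1  1  2  2  2
 1  0  0  1  1  1  2  2  2
 3  0  0  1  2  2  2  3  3
 2  0  0  1  2  2  2  3  3
 0  0  1  1  2  3  3  3  3
dp[8][7] = 3. One LCS (by backtracking along matches): 3, 1, 3.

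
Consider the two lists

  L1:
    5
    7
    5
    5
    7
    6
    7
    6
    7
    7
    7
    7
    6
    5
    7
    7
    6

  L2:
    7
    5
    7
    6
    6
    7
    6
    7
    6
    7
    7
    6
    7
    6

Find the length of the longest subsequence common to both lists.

12

Match 7 at L1[2]=L2[1], then 5 at L1[4]=L2[2], then 7 at L1[5]=L2[3], then 6 at L1[6]=L2[5], then 7 at L1[7]=L2[6], then 6 at L1[8]=L2[7], then 7 at L1[9]=L2[8], then 7 at L1[11]=L2[10], then 7 at L1[12]=L2[11], then 6 at L1[13]=L2[12], then 7 at L1[16]=L2[13], then 6 at L1[17]=L2[14] — 12 values in the same relative order in both, and the DP table's final entry dp[17][14] is also 12, so no common subsequence is longer.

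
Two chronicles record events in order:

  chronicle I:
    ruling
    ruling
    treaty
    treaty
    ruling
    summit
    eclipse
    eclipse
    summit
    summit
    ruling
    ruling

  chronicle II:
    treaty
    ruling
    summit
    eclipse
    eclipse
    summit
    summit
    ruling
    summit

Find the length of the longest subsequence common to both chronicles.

One common subsequence of length 8: treaty [4,1], then ruling [5,2], then summit [6,3], then eclipse [7,4], then eclipse [8,5], then summit [9,6], then summit [10,7], then ruling [11,8]. The LCS DP gives dp[12][9] = 8, so this is optimal.

8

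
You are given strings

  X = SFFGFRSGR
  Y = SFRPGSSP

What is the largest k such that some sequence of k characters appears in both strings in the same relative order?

Let dp[i][j] be the LCS length of the first i characters of X and the first j characters of Y. dp[i][j] = dp[i-1][j-1]+1 when the i-th and j-th characters match, else max(dp[i-1][j], dp[i][j-1]).
    ·  S  F  R  P  G  S  S  P
 ·  0  0  0  0  0  0  0  0  0
 S  0  1  1  1  1  1  1  1  1
 F  0  1  2  2  2  2  2  2  2
 F  0  1  2  2  2  2  2  2  2
 G  0  1  2  2  2  3  3  3  3
 F  0  1  2  2  2  3  3  3  3
 R  0  1  2  3  3  3  3  3  3
 S  0  1  2  3  3  3  4  4  4
 G  0  1  2  3  3  4  4  4  4
 R  0  1  2  3  3  4  4  4  4
dp[9][8] = 4. One LCS (by backtracking along matches): SFGS.

4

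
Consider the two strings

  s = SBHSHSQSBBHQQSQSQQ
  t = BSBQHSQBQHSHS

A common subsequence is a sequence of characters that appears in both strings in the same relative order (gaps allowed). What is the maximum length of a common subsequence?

9

Match S (s #1, t #2); then B (s #2, t #3); then H (s #5, t #5); then S (s #6, t #6); then Q (s #7, t #7); then B (s #9, t #8); then H (s #11, t #10); then S (s #14, t #11); then S (s #16, t #13) — 9 characters in the same relative order in both. Since dp[18][13] = 9, nothing longer is possible.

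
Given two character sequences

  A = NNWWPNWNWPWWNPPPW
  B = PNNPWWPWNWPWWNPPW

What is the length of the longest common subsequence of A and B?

Pick N at A[1]=B[2], N at A[2]=B[3], W at A[3]=B[5], W at A[4]=B[6], P at A[5]=B[7], W at A[7]=B[8], N at A[8]=B[9], W at A[9]=B[10], P at A[10]=B[11], W at A[11]=B[12], W at A[12]=B[13], N at A[13]=B[14], P at A[15]=B[15], P at A[16]=B[16], W at A[17]=B[17]; all 15 characters appear in both, in order, and the DP table's final entry dp[17][17] is also 15, so no common subsequence is longer.

15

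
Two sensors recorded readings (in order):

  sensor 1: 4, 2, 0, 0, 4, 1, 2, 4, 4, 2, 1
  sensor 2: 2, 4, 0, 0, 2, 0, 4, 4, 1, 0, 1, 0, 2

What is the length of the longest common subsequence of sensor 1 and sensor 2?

7

Match 4 at sensor 1[1]=sensor 2[2], then 0 at sensor 1[3]=sensor 2[3], then 0 at sensor 1[4]=sensor 2[4], then 2 at sensor 1[7]=sensor 2[5], then 4 at sensor 1[8]=sensor 2[7], then 4 at sensor 1[9]=sensor 2[8], then 2 at sensor 1[10]=sensor 2[13] — 7 values in the same relative order in both. Since dp[11][13] = 7, nothing longer is possible.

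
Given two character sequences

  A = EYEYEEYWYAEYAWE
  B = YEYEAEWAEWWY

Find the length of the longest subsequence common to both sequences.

9

Match Y at A[2]=B[1] → E at A[3]=B[2] → Y at A[4]=B[3] → E at A[5]=B[4] → E at A[6]=B[6] → W at A[8]=B[7] → A at A[10]=B[8] → E at A[11]=B[9] → Y at A[12]=B[12] — 9 characters in the same relative order in both. dp[15][12] = 9 confirms this is the maximum.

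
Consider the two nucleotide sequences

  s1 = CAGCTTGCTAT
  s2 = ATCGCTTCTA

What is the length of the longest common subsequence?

8

Match C [1,3]; then G [3,4]; then C [4,5]; then T [5,6]; then T [6,7]; then C [8,8]; then T [9,9]; then A [10,10] — 8 bases in the same relative order in both. Since dp[11][10] = 8, nothing longer is possible.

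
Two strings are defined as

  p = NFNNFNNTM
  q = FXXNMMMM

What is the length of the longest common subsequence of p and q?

Let dp[i][j] be the LCS length of the first i characters of p and the first j characters of q. dp[i][j] = dp[i-1][j-1]+1 when the i-th and j-th characters match, else max(dp[i-1][j], dp[i][j-1]).
    ·  F  X  X  N  M  M  M  M
 ·  0  0  0  0  0  0  0  0  0
 N  0  0  0  0  1  1  1  1  1
 F  0  1  1  1  1  1  1  1  1
 N  0  1  1  1  2  2  2  2  2
 N  0  1  1  1  2  2  2  2  2
 F  0  1  1  1  2  2  2  2  2
 N  0  1  1  1  2  2  2  2  2
 N  0  1  1  1  2  2  2  2  2
 T  0  1  1  1  2  2  2  2  2
 M  0  1  1  1  2  3  3  3  3
dp[9][8] = 3. One LCS (by backtracking along matches): FNM.

3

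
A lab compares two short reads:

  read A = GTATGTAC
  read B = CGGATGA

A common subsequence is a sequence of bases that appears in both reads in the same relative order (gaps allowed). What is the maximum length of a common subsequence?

Match G at read A[1]=read B[3], then A at read A[3]=read B[4], then T at read A[4]=read B[5], then G at read A[5]=read B[6], then A at read A[7]=read B[7] — 5 bases in the same relative order in both. The LCS DP gives dp[8][7] = 5, so this is optimal.

5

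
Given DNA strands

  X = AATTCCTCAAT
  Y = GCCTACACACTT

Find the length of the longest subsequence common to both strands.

7

Let dp[i][j] be the LCS length of the first i bases of X and the first j bases of Y. dp[i][j] = dp[i-1][j-1]+1 when the i-th and j-th bases match, else max(dp[i-1][j], dp[i][j-1]).
    ·  G  C  C  T  A  C  A  C  A  C  T  T
 ·  0  0  0  0  0  0  0  0  0  0  0  0  0
 A  0  0  0  0  0  1  1  1  1  1  1  1  1
 A  0  0  0  0  0  1  1  2  2  2  2  2  2
 T  0  0  0  0  1  1  1  2  2  2  2  3  3
 T  0  0  0  0  1  1  1  2  2  2  2  3  4
 C  0  0  1  1  1  1  2  2  3  3  3  3  4
 C  0  0  1  2  2  2  2  2  3  3  4  4  4
 T  0  0  1  2  3  3  3  3  3  3  4  5  5
 C  0  0  1  2  3  3  4  4  4  4  4  5  5
 A  0  0  1  2  3  4  4  5  5  5  5  5  5
 A  0  0  1  2  3  4  4  5  5  6  6  6  6
 T  0  0  1  2  3  4  4  5  5  6  6  7  7
dp[11][12] = 7. One LCS (by backtracking along matches): CCTCAAT.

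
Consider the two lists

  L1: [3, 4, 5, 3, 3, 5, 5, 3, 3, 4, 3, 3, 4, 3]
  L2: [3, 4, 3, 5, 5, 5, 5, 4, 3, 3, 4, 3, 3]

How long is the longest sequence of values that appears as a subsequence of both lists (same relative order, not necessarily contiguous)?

10

Taking 3 at L1[1]=L2[1], then 4 at L1[2]=L2[2], then 5 at L1[3]=L2[5], then 5 at L1[6]=L2[6], then 5 at L1[7]=L2[7], then 3 at L1[8]=L2[9], then 3 at L1[9]=L2[10], then 4 at L1[10]=L2[11], then 3 at L1[12]=L2[12], then 3 at L1[14]=L2[13] gives a common subsequence of length 10. The LCS DP gives dp[14][13] = 10, so this is optimal.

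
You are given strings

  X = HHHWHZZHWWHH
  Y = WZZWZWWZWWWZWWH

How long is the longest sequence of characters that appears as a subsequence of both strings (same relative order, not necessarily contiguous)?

One common subsequence of length 6: W at X[4]=Y[7], then Z at X[6]=Y[8], then Z at X[7]=Y[12], then W at X[9]=Y[13], then W at X[10]=Y[14], then H at X[12]=Y[15]. The LCS DP gives dp[12][15] = 6, so this is optimal.

6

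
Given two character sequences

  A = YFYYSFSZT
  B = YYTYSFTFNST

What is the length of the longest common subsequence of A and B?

7

Let dp[i][j] be the LCS length of the first i characters of A and the first j characters of B. dp[i][j] = dp[i-1][j-1]+1 when the i-th and j-th characters match, else max(dp[i-1][j], dp[i][j-1]).
    ·  Y  Y  T  Y  S  F  T  F  N  S  T
 ·  0  0  0  0  0  0  0  0  0  0  0  0
 Y  0  1  1  1  1  1  1  1  1  1  1  1
 F  0  1  1  1  1  1  2  2  2  2  2  2
 Y  0  1  2  2  2  2  2  2  2  2  2  2
 Y  0  1  2  2  3  3  3  3  3  3  3  3
 S  0  1  2  2  3  4  4  4  4  4  4  4
 F  0  1  2  2  3  4  5  5  5  5  5  5
 S  0  1  2  2  3  4  5  5  5  5  6  6
 Z  0  1  2  2  3  4  5  5  5  5  6  6
 T  0  1  2  3  3  4  5  6  6  6  6  7
dp[9][11] = 7. One LCS (by backtracking along matches): YYYSFST.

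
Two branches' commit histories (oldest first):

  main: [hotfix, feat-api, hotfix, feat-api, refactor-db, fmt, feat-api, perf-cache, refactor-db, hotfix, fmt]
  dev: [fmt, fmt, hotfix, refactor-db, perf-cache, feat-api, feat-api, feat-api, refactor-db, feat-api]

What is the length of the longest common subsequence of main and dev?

One common subsequence of length 5: hotfix [1,3], feat-api [2,7], feat-api [4,8], refactor-db [5,9], feat-api [7,10]. The LCS DP gives dp[11][10] = 5, so this is optimal.

5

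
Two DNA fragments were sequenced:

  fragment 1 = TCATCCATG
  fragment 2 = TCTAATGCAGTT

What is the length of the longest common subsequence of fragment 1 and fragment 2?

7

Pick T (fragment 1 #1, fragment 2 #1); then C (fragment 1 #2, fragment 2 #2); then A (fragment 1 #3, fragment 2 #5); then T (fragment 1 #4, fragment 2 #6); then C (fragment 1 #6, fragment 2 #8); then A (fragment 1 #7, fragment 2 #9); then T (fragment 1 #8, fragment 2 #12); all 7 bases appear in both, in order. Since dp[9][12] = 7, nothing longer is possible.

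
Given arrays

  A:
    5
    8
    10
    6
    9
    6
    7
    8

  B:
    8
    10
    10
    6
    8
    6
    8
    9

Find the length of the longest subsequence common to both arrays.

5

Match 8 at A[2]=B[1]; then 10 at A[3]=B[3]; then 6 at A[4]=B[4]; then 6 at A[6]=B[6]; then 8 at A[8]=B[7] — 5 values in the same relative order in both, and the DP table's final entry dp[8][8] is also 5, so no common subsequence is longer.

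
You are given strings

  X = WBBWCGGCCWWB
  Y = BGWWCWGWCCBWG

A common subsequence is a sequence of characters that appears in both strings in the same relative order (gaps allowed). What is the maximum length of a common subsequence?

7

One common subsequence of length 7: W (X #1, Y #3) → W (X #4, Y #4) → C (X #5, Y #5) → G (X #6, Y #7) → C (X #8, Y #9) → C (X #9, Y #10) → W (X #10, Y #12). dp[12][13] = 7 confirms this is the maximum.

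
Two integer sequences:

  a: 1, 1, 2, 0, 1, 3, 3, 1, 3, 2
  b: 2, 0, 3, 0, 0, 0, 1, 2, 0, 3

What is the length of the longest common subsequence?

5

Let dp[i][j] be the LCS length of the first i values of a and the first j values of b. dp[i][j] = dp[i-1][j-1]+1 when the i-th and j-th values match, else max(dp[i-1][j], dp[i][j-1]).
    ·  2  0  3  0  0  0  1  2  0  3
 ·  0  0  0  0  0  0  0  0  0  0  0
 1  0  0  0  0  0  0  0  1  1  1  1
 1  0  0  0  0  0  0  0  1  1  1  1
 2  0  1  1  1  1  1  1  1  2  2  2
 0  0  1  2  2  2  2  2  2  2  3  3
 1  0  1  2  2  2  2  2  3  3  3  3
 3  0  1  2  3  3  3  3  3  3  3  4
 3  0  1  2  3  3  3  3  3  3  3  4
 1  0  1  2  3  3  3  3  4  4  4  4
 3  0  1  2  3  3  3  3  4  4  4  5
 2  0  1  2  3  3  3  3  4  5  5  5
dp[10][10] = 5. One LCS (by backtracking along matches): 2, 0, 3, 1, 3.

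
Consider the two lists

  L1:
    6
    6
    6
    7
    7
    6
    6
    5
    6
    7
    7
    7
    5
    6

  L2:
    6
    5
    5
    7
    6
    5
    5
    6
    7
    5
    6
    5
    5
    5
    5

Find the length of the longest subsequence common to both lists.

Pick 6 (L1 #1, L2 #1), then 7 (L1 #5, L2 #4), then 6 (L1 #6, L2 #5), then 5 (L1 #8, L2 #7), then 6 (L1 #9, L2 #8), then 7 (L1 #12, L2 #9), then 5 (L1 #13, L2 #10), then 6 (L1 #14, L2 #11); all 8 values appear in both, in order, and the DP table's final entry dp[14][15] is also 8, so no common subsequence is longer.

8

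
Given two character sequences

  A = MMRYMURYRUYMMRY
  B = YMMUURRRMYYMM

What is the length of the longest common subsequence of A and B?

8

One common subsequence of length 8: M at A[1]=B[2], M at A[2]=B[3], R at A[3]=B[8], M at A[5]=B[9], Y at A[8]=B[10], Y at A[11]=B[11], M at A[12]=B[12], M at A[13]=B[13], and the DP table's final entry dp[15][13] is also 8, so no common subsequence is longer.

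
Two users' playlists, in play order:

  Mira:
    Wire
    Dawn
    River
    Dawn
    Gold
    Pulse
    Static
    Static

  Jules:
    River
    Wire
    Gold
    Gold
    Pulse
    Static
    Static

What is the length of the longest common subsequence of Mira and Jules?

Pick Wire (Mira #1, Jules #2), then Gold (Mira #5, Jules #4), then Pulse (Mira #6, Jules #5), then Static (Mira #7, Jules #6), then Static (Mira #8, Jules #7); all 5 songs appear in both, in order. Since dp[8][7] = 5, nothing longer is possible.

5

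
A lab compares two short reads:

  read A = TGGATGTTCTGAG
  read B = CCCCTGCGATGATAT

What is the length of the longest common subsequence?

8

Pick T [1,5] → G [2,6] → G [3,8] → A [4,9] → T [5,10] → G [6,11] → T [7,13] → T [10,15]; all 8 bases appear in both, in order. The LCS DP gives dp[13][15] = 8, so this is optimal.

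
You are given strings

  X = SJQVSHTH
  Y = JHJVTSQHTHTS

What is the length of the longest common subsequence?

Match J (X #2, Y #3) → V (X #4, Y #4) → S (X #5, Y #6) → H (X #6, Y #8) → T (X #7, Y #9) → H (X #8, Y #10) — 6 characters in the same relative order in both, and the DP table's final entry dp[8][12] is also 6, so no common subsequence is longer.

6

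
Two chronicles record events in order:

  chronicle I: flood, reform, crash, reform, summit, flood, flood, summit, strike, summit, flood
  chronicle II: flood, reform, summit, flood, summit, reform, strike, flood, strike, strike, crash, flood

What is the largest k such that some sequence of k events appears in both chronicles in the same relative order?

7

Match flood (chronicle I #1, chronicle II #1), reform (chronicle I #4, chronicle II #2), summit (chronicle I #5, chronicle II #3), flood (chronicle I #6, chronicle II #4), flood (chronicle I #7, chronicle II #8), strike (chronicle I #9, chronicle II #10), flood (chronicle I #11, chronicle II #12) — 7 events in the same relative order in both. Since dp[11][12] = 7, nothing longer is possible.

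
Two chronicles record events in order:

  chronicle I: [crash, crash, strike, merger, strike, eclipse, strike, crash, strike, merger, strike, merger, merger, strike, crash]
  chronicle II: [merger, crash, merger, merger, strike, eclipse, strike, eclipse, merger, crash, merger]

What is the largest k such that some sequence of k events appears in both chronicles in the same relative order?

Pick crash (chronicle I #1, chronicle II #2); then merger (chronicle I #4, chronicle II #4); then strike (chronicle I #5, chronicle II #5); then eclipse (chronicle I #6, chronicle II #6); then strike (chronicle I #7, chronicle II #7); then crash (chronicle I #8, chronicle II #10); then merger (chronicle I #13, chronicle II #11); all 7 events appear in both, in order, and the DP table's final entry dp[15][11] is also 7, so no common subsequence is longer.

7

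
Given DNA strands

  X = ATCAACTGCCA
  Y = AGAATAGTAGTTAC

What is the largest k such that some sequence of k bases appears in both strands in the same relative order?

6

Match A [1,4]; then T [2,5]; then A [4,6]; then A [5,9]; then T [7,12]; then C [10,14] — 6 bases in the same relative order in both. dp[11][14] = 6 confirms this is the maximum.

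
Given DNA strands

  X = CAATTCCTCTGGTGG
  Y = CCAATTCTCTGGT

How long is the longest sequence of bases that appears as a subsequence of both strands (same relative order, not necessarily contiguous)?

12

Match C at X[1]=Y[2], then A at X[2]=Y[3], then A at X[3]=Y[4], then T at X[4]=Y[5], then T at X[5]=Y[6], then C at X[7]=Y[7], then T at X[8]=Y[8], then C at X[9]=Y[9], then T at X[10]=Y[10], then G at X[11]=Y[11], then G at X[12]=Y[12], then T at X[13]=Y[13] — 12 bases in the same relative order in both. The LCS DP gives dp[15][13] = 12, so this is optimal.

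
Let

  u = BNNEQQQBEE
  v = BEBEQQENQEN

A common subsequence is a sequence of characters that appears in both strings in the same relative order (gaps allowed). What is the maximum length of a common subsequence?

Let dp[i][j] be the LCS length of the first i characters of u and the first j characters of v. dp[i][j] = dp[i-1][j-1]+1 when the i-th and j-th characters match, else max(dp[i-1][j], dp[i][j-1]).
    ·  B  E  B  E  Q  Q  E  N  Q  E  N
 ·  0  0  0  0  0  0  0  0  0  0  0  0
 B  0  1  1  1  1  1  1  1  1  1  1  1
 N  0  1  1  1  1  1  1  1  2  2  2  2
 N  0  1  1  1  1  1  1  1  2  2  2  3
 E  0  1  2  2  2  2  2  2  2  2  3  3
 Q  0  1  2  2  2  3  3  3  3  3  3  3
 Q  0  1  2  2  2  3  4  4  4  4  4  4
 Q  0  1  2  2  2  3  4  4  4  5  5  5
 B  0  1  2  3  3  3  4  4  4  5  5  5
 E  0  1  2  3  4  4  4  5  5  5  6  6
 E  0  1  2  3  4  4  4  5  5  5  6  6
dp[10][11] = 6. One LCS (by backtracking along matches): BEQQQE.

6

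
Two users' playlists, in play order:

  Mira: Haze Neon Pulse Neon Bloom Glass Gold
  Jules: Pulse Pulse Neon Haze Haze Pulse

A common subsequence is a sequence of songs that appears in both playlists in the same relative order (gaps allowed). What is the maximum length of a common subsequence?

2

Match Haze [1,5]; then Pulse [3,6] — 2 songs in the same relative order in both, and the DP table's final entry dp[7][6] is also 2, so no common subsequence is longer.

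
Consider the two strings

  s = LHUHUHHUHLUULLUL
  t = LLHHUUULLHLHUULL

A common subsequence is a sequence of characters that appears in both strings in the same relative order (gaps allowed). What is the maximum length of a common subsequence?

11

Taking L at s[1]=t[2]; then H at s[2]=t[4]; then U at s[3]=t[5]; then U at s[5]=t[6]; then U at s[8]=t[7]; then H at s[9]=t[10]; then L at s[10]=t[11]; then U at s[11]=t[13]; then U at s[12]=t[14]; then L at s[14]=t[15]; then L at s[16]=t[16] gives a common subsequence of length 11. Since dp[16][16] = 11, nothing longer is possible.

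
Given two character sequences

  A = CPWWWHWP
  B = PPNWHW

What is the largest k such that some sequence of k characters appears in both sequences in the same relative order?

4

Let dp[i][j] be the LCS length of the first i characters of A and the first j characters of B. dp[i][j] = dp[i-1][j-1]+1 when the i-th and j-th characters match, else max(dp[i-1][j], dp[i][j-1]).
    ·  P  P  N  W  H  W
 ·  0  0  0  0  0  0  0
 C  0  0  0  0  0  0  0
 P  0  1  1  1  1  1  1
 W  0  1  1  1  2  2  2
 W  0  1  1  1  2  2  3
 W  0  1  1  1  2  2  3
 H  0  1  1  1  2  3  3
 W  0  1  1  1  2  3  4
 P  0  1  2  2  2  3  4
dp[8][6] = 4. One LCS (by backtracking along matches): PWHW.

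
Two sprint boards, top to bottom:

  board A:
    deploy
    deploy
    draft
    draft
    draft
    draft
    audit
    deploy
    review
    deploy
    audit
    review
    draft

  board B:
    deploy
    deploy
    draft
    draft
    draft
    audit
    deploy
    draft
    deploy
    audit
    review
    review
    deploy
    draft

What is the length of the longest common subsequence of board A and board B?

Pick deploy at board A[1]=board B[1], deploy at board A[2]=board B[2], draft at board A[4]=board B[3], draft at board A[5]=board B[4], draft at board A[6]=board B[5], audit at board A[7]=board B[6], deploy at board A[8]=board B[7], deploy at board A[10]=board B[9], audit at board A[11]=board B[10], review at board A[12]=board B[12], draft at board A[13]=board B[14]; all 11 tasks appear in both, in order, and the DP table's final entry dp[13][14] is also 11, so no common subsequence is longer.

11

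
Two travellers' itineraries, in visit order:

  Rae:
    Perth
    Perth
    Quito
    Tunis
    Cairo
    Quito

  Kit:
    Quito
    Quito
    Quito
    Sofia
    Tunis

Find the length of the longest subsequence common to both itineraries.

2

One common subsequence of length 2: Quito [3,3] → Tunis [4,5]. The LCS DP gives dp[6][5] = 2, so this is optimal.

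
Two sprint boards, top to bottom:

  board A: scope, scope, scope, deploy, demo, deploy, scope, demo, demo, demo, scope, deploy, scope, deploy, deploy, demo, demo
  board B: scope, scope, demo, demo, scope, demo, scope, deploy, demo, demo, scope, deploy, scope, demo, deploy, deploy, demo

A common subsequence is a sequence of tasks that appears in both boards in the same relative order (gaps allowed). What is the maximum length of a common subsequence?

13

Match scope (board A #1, board B #1); then scope (board A #2, board B #2); then scope (board A #3, board B #5); then demo (board A #5, board B #6); then deploy (board A #6, board B #8); then demo (board A #9, board B #9); then demo (board A #10, board B #10); then scope (board A #11, board B #11); then deploy (board A #12, board B #12); then scope (board A #13, board B #13); then deploy (board A #14, board B #15); then deploy (board A #15, board B #16); then demo (board A #17, board B #17) — 13 tasks in the same relative order in both. Since dp[17][17] = 13, nothing longer is possible.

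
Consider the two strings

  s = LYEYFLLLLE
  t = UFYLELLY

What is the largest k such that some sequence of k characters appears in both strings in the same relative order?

Taking L at s[1]=t[4], then E at s[3]=t[5], then L at s[6]=t[6], then L at s[7]=t[7] gives a common subsequence of length 4. The LCS DP gives dp[10][8] = 4, so this is optimal.

4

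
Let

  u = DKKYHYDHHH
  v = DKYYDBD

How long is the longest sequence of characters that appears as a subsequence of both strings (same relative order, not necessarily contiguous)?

5

One common subsequence of length 5: D at u[1]=v[1], then K at u[3]=v[2], then Y at u[4]=v[3], then Y at u[6]=v[4], then D at u[7]=v[7]. The LCS DP gives dp[10][7] = 5, so this is optimal.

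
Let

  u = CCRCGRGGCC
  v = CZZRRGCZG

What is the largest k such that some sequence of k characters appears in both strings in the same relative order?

5

Let dp[i][j] be the LCS length of the first i characters of u and the first j characters of v. dp[i][j] = dp[i-1][j-1]+1 when the i-th and j-th characters match, else max(dp[i-1][j], dp[i][j-1]).
    ·  C  Z  Z  R  R  G  C  Z  G
 ·  0  0  0  0  0  0  0  0  0  0
 C  0  1  1  1  1  1  1  1  1  1
 C  0  1  1  1  1  1  1  2  2  2
 R  0  1  1  1  2  2  2  2  2  2
 C  0  1  1  1  2  2  2  3  3  3
 G  0  1  1  1  2  2  3  3  3  4
 R  0  1  1  1  2  3  3  3  3  4
 G  0  1  1  1  2  3  4  4  4  4
 G  0  1  1  1  2  3  4  4  4  5
 C  0  1  1  1  2  3  4  5  5  5
 C  0  1  1  1  2  3  4  5  5  5
dp[10][9] = 5. One LCS (by backtracking along matches): CRRGG.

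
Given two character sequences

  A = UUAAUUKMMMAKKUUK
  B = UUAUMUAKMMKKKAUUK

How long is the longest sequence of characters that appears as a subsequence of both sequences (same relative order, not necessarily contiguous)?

Match U at A[1]=B[1]; then U at A[2]=B[2]; then A at A[4]=B[3]; then U at A[5]=B[4]; then U at A[6]=B[6]; then K at A[7]=B[8]; then M at A[8]=B[9]; then M at A[9]=B[10]; then K at A[12]=B[12]; then K at A[13]=B[13]; then U at A[14]=B[15]; then U at A[15]=B[16]; then K at A[16]=B[17] — 13 characters in the same relative order in both. Since dp[16][17] = 13, nothing longer is possible.

13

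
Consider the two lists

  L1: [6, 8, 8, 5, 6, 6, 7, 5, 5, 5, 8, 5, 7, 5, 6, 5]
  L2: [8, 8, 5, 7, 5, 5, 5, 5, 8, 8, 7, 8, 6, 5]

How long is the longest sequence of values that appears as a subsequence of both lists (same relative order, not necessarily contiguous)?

Pick 8 at L1[2]=L2[1], 8 at L1[3]=L2[2], 5 at L1[4]=L2[3], 7 at L1[7]=L2[4], 5 at L1[8]=L2[6], 5 at L1[9]=L2[7], 5 at L1[10]=L2[8], 8 at L1[11]=L2[10], 7 at L1[13]=L2[11], 6 at L1[15]=L2[13], 5 at L1[16]=L2[14]; all 11 values appear in both, in order. Since dp[16][14] = 11, nothing longer is possible.

11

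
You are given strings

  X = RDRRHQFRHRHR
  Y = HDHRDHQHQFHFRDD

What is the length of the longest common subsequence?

7

One common subsequence of length 7: R at X[1]=Y[4] → D at X[2]=Y[5] → H at X[5]=Y[8] → Q at X[6]=Y[9] → F at X[7]=Y[10] → H at X[9]=Y[11] → R at X[10]=Y[13]. The LCS DP gives dp[12][15] = 7, so this is optimal.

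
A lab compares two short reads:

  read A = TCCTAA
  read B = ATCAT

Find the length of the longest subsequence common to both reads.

3

Match T [1,2], C [2,3], T [4,5] — 3 bases in the same relative order in both, and the DP table's final entry dp[6][5] is also 3, so no common subsequence is longer.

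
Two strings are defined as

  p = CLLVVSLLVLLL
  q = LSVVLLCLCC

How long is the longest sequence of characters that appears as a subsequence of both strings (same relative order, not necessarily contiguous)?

Taking L at p[2]=q[1], then V at p[4]=q[3], then V at p[5]=q[4], then L at p[7]=q[5], then L at p[8]=q[6], then L at p[10]=q[8] gives a common subsequence of length 6, and the DP table's final entry dp[12][10] is also 6, so no common subsequence is longer.

6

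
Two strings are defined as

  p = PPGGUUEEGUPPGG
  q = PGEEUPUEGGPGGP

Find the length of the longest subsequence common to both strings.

9

One common subsequence of length 9: P at p[2]=q[1], then G at p[3]=q[2], then U at p[5]=q[5], then U at p[6]=q[7], then E at p[7]=q[8], then G at p[9]=q[10], then P at p[12]=q[11], then G at p[13]=q[12], then G at p[14]=q[13]. Since dp[14][14] = 9, nothing longer is possible.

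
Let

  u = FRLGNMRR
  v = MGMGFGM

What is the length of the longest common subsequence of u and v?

3

Pick F at u[1]=v[5]; then G at u[4]=v[6]; then M at u[6]=v[7]; all 3 characters appear in both, in order. Since dp[8][7] = 3, nothing longer is possible.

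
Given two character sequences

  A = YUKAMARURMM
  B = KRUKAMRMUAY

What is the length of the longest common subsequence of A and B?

6

Match U at A[2]=B[3]; then K at A[3]=B[4]; then A at A[4]=B[5]; then M at A[5]=B[6]; then R at A[7]=B[7]; then U at A[8]=B[9] — 6 characters in the same relative order in both. The LCS DP gives dp[11][11] = 6, so this is optimal.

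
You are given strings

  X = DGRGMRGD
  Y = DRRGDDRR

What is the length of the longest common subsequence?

Let dp[i][j] be the LCS length of the first i characters of X and the first j characters of Y. dp[i][j] = dp[i-1][j-1]+1 when the i-th and j-th characters match, else max(dp[i-1][j], dp[i][j-1]).
    ·  D  R  R  G  D  D  R  R
 ·  0  0  0  0  0  0  0  0  0
 D  0  1  1  1  1  1  1  1  1
 G  0  1  1  1  2  2  2  2  2
 R  0  1  2  2  2  2  2  3  3
 G  0  1  2  2  3  3  3  3  3
 M  0  1  2  2  3  3  3  3  3
 R  0  1  2  3  3  3  3  4  4
 G  0  1  2  3  4  4  4  4  4
 D  0  1  2  3  4  5  5  5  5
dp[8][8] = 5. One LCS (by backtracking along matches): DRRGD.

5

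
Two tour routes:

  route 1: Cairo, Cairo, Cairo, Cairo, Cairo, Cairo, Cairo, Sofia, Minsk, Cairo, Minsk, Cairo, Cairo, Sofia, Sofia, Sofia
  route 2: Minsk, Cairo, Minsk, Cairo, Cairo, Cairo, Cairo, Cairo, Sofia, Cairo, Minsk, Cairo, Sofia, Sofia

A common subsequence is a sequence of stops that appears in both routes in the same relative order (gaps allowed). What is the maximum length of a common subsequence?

Taking Cairo [1,2]; then Cairo [3,4]; then Cairo [4,5]; then Cairo [5,6]; then Cairo [6,7]; then Cairo [7,8]; then Sofia [8,9]; then Cairo [10,10]; then Minsk [11,11]; then Cairo [13,12]; then Sofia [15,13]; then Sofia [16,14] gives a common subsequence of length 12. The LCS DP gives dp[16][14] = 12, so this is optimal.

12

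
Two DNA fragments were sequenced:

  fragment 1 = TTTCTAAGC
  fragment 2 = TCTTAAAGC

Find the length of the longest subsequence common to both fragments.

7

Let dp[i][j] be the LCS length of the first i bases of fragment 1 and the first j bases of fragment 2. dp[i][j] = dp[i-1][j-1]+1 when the i-th and j-th bases match, else max(dp[i-1][j], dp[i][j-1]).
    ·  T  C  T  T  A  A  A  G  C
 ·  0  0  0  0  0  0  0  0  0  0
 T  0  1  1  1  1  1  1  1  1  1
 T  0  1  1  2  2  2  2  2  2  2
 T  0  1  1  2  3  3  3  3  3  3
 C  0  1  2  2  3  3  3  3  3  4
 T  0  1  2  3  3  3  3  3  3  4
 A  0  1  2  3  3  4  4  4  4  4
 A  0  1  2  3  3  4  5  5  5  5
 G  0  1  2  3  3  4  5  5  6  6
 C  0  1  2  3  3  4  5  5  6  7
dp[9][9] = 7. One LCS (by backtracking along matches): TTTAAGC.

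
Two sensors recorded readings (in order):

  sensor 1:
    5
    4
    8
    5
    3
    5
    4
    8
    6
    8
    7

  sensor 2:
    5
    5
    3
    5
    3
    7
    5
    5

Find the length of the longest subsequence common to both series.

Let dp[i][j] be the LCS length of the first i values of sensor 1 and the first j values of sensor 2. dp[i][j] = dp[i-1][j-1]+1 when the i-th and j-th values match, else max(dp[i-1][j], dp[i][j-1]).
    ·  5  5  3  5  3  7  5  5
 ·  0  0  0  0  0  0  0  0  0
 5  0  1  1  1  1  1  1  1  1
 4  0  1  1  1  1  1  1  1  1
 8  0  1  1  1  1  1  1  1  1
 5  0  1  2  2  2  2  2  2  2
 3  0  1  2  3  3  3  3  3  3
 5  0  1  2  3  4  4  4  4  4
 4  0  1  2  3  4  4  4  4  4
 8  0  1  2  3  4  4  4  4  4
 6  0  1  2  3  4  4  4  4  4
 8  0  1  2  3  4  4  4  4  4
 7  0  1  2  3  4  4  5  5  5
dp[11][8] = 5. One LCS (by backtracking along matches): 5, 5, 3, 5, 7.

5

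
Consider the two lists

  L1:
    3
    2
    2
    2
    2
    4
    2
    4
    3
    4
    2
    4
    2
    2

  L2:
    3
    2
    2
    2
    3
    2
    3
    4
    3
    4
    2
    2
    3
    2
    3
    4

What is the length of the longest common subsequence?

11

Taking 3 at L1[1]=L2[1] → 2 at L1[2]=L2[2] → 2 at L1[3]=L2[3] → 2 at L1[4]=L2[4] → 2 at L1[5]=L2[6] → 4 at L1[8]=L2[8] → 3 at L1[9]=L2[9] → 4 at L1[10]=L2[10] → 2 at L1[11]=L2[11] → 2 at L1[13]=L2[12] → 2 at L1[14]=L2[14] gives a common subsequence of length 11. dp[14][16] = 11 confirms this is the maximum.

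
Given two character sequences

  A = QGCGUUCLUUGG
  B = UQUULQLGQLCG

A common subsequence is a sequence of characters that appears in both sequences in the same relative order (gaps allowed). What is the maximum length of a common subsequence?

One common subsequence of length 6: Q at A[1]=B[2]; then U at A[5]=B[3]; then U at A[6]=B[4]; then L at A[8]=B[7]; then G at A[11]=B[8]; then G at A[12]=B[12]. The LCS DP gives dp[12][12] = 6, so this is optimal.

6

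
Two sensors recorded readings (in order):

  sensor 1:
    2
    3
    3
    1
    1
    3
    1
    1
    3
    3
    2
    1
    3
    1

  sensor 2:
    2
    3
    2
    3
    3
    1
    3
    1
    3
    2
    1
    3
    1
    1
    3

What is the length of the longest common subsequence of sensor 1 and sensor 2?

11

Taking 2 (sensor 1 #1, sensor 2 #3), 3 (sensor 1 #2, sensor 2 #4), 3 (sensor 1 #3, sensor 2 #5), 1 (sensor 1 #5, sensor 2 #6), 3 (sensor 1 #6, sensor 2 #7), 1 (sensor 1 #8, sensor 2 #8), 3 (sensor 1 #10, sensor 2 #9), 2 (sensor 1 #11, sensor 2 #10), 1 (sensor 1 #12, sensor 2 #11), 3 (sensor 1 #13, sensor 2 #12), 1 (sensor 1 #14, sensor 2 #14) gives a common subsequence of length 11, and the DP table's final entry dp[14][15] is also 11, so no common subsequence is longer.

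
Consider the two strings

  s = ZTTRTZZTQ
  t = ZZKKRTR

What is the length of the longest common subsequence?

One common subsequence of length 3: Z (s #1, t #2), T (s #3, t #6), R (s #4, t #7). dp[9][7] = 3 confirms this is the maximum.

3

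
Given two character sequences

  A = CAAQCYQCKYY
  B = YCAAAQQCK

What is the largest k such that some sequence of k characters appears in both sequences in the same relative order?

One common subsequence of length 7: C [1,2], then A [2,4], then A [3,5], then Q [4,6], then Q [7,7], then C [8,8], then K [9,9]. Since dp[11][9] = 7, nothing longer is possible.

7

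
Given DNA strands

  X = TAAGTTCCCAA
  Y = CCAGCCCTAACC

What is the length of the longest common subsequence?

Pick A (X #3, Y #3) → G (X #4, Y #4) → C (X #7, Y #5) → C (X #8, Y #6) → C (X #9, Y #7) → A (X #10, Y #9) → A (X #11, Y #10); all 7 bases appear in both, in order. The LCS DP gives dp[11][12] = 7, so this is optimal.

7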